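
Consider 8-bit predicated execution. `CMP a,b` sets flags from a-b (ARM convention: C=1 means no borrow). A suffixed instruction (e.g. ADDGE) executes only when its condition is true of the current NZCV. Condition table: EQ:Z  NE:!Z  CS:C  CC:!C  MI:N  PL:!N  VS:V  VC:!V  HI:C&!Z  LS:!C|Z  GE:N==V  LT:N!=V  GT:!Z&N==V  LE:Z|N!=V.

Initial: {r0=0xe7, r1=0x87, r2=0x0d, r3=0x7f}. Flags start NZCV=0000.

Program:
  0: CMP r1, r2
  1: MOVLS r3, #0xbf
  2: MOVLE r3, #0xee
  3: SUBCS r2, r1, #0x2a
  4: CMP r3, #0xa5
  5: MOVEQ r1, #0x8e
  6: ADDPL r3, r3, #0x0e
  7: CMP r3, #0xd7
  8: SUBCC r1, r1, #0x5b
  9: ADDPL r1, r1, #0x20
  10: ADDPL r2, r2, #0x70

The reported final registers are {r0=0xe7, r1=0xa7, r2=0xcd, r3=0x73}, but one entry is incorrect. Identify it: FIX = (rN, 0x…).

0: ✓ CMP  NZCV=0011
1: · MOVLS
2: ✓ MOVLE  r3←0xee
3: ✓ SUBCS  r2←0x5d
4: ✓ CMP  NZCV=0010
5: · MOVEQ
6: ✓ ADDPL  r3←0xfc
7: ✓ CMP  NZCV=0010
8: · SUBCC
9: ✓ ADDPL  r1←0xa7
10: ✓ ADDPL  r2←0xcd

FIX = (r3, 0xfc)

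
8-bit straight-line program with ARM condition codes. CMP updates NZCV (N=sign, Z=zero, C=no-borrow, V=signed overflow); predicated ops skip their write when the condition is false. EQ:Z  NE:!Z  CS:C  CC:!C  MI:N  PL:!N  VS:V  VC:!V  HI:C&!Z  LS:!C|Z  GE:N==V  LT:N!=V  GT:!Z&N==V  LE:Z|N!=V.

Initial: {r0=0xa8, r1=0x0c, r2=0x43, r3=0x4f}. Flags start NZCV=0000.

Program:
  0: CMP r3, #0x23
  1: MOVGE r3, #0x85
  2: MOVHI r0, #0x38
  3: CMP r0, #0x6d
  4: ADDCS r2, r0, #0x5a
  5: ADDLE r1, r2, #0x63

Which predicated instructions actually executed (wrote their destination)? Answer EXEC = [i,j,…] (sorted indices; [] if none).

EXEC = [1,2,5]

[0] flags=0010 → (cmp)
[1] flags=0010 GE?T → r3=0x85
[2] flags=0010 HI?T → r0=0x38
[3] flags=1000 → (cmp)
[4] flags=1000 CS?F → skip
[5] flags=1000 LE?T → r1=0xa6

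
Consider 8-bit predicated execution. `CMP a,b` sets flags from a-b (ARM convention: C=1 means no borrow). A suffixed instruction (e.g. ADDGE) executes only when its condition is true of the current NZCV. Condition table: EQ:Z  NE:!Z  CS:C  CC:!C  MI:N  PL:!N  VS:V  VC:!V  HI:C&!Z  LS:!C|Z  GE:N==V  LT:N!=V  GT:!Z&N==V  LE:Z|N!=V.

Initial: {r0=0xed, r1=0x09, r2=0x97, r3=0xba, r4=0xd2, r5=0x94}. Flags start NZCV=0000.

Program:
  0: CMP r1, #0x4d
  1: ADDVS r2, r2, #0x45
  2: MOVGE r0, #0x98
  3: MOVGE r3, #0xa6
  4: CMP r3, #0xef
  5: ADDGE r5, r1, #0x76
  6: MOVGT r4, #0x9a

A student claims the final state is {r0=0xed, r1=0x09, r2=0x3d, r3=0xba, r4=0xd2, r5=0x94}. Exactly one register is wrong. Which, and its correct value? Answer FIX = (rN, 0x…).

FIX = (r2, 0x97)

[0] flags=1000 → (cmp)
[1] flags=1000 VS?F → skip
[2] flags=1000 GE?F → skip
[3] flags=1000 GE?F → skip
[4] flags=1000 → (cmp)
[5] flags=1000 GE?F → skip
[6] flags=1000 GT?F → skip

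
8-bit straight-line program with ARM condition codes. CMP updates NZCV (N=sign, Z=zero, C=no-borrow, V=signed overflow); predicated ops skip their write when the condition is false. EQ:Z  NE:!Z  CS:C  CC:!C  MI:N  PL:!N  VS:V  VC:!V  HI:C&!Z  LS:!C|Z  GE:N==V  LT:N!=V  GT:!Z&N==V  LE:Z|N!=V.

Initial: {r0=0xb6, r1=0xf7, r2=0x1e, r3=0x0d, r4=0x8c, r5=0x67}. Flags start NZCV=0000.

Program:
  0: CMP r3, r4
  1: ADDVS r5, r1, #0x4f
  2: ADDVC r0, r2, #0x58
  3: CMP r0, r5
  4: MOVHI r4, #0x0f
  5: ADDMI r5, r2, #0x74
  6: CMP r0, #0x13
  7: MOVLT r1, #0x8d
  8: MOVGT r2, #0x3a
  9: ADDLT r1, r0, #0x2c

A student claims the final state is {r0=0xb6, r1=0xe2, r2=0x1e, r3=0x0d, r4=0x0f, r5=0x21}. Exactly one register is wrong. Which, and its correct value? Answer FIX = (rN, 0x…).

FIX = (r5, 0x46)

0: ✓ CMP  NZCV=1001
1: ✓ ADDVS  r5←0x46
2: · ADDVC
3: ✓ CMP  NZCV=0011
4: ✓ MOVHI  r4←0x0f
5: · ADDMI
6: ✓ CMP  NZCV=1010
7: ✓ MOVLT  r1←0x8d
8: · MOVGT
9: ✓ ADDLT  r1←0xe2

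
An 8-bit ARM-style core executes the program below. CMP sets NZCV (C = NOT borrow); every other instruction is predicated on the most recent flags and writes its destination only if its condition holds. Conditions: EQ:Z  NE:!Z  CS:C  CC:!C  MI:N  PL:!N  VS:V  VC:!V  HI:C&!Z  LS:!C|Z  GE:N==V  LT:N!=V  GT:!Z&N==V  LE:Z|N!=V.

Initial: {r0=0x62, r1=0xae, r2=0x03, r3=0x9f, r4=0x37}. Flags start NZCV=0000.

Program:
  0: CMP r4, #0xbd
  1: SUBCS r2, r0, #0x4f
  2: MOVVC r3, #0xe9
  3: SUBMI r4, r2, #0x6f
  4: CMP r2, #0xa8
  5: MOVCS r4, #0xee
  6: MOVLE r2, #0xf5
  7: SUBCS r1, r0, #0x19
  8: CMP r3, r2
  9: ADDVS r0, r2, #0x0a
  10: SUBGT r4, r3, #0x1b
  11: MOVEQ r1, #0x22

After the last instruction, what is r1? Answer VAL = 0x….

[0] flags=0000 → (cmp)
[1] flags=0000 CS?F → skip
[2] flags=0000 VC?T → r3=0xe9
[3] flags=0000 MI?F → skip
[4] flags=0000 → (cmp)
[5] flags=0000 CS?F → skip
[6] flags=0000 LE?F → skip
[7] flags=0000 CS?F → skip
[8] flags=1010 → (cmp)
[9] flags=1010 VS?F → skip
[10] flags=1010 GT?F → skip
[11] flags=1010 EQ?F → skip

VAL = 0xae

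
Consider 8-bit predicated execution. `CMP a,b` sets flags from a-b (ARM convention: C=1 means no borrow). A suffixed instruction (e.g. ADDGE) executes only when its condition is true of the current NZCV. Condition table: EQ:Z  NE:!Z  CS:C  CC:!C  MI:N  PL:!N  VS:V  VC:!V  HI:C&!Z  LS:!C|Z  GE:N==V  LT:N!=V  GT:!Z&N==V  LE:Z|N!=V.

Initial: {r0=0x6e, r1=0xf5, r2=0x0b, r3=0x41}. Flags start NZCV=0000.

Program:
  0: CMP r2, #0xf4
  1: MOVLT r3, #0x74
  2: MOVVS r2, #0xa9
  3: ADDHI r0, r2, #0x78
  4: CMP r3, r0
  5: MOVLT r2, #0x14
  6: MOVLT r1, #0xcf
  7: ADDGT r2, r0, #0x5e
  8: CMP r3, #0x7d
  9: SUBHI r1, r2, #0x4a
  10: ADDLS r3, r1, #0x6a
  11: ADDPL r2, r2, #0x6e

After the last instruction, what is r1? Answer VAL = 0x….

[0] flags=0000 → (cmp)
[1] flags=0000 LT?F → skip
[2] flags=0000 VS?F → skip
[3] flags=0000 HI?F → skip
[4] flags=1000 → (cmp)
[5] flags=1000 LT?T → r2=0x14
[6] flags=1000 LT?T → r1=0xcf
[7] flags=1000 GT?F → skip
[8] flags=1000 → (cmp)
[9] flags=1000 HI?F → skip
[10] flags=1000 LS?T → r3=0x39
[11] flags=1000 PL?F → skip

VAL = 0xcf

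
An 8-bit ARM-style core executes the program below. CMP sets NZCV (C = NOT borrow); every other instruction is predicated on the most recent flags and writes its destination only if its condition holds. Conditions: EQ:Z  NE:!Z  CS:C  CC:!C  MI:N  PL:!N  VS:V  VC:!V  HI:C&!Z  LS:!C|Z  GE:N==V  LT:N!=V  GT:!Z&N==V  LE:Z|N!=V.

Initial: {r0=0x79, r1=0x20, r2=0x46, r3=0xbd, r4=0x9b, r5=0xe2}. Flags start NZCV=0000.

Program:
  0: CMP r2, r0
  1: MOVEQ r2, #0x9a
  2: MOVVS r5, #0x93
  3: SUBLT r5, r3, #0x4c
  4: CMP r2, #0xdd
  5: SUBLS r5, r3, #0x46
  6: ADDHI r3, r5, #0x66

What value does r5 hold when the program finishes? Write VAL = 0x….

VAL = 0x77

[0] flags=1000 → (cmp)
[1] flags=1000 EQ?F → skip
[2] flags=1000 VS?F → skip
[3] flags=1000 LT?T → r5=0x71
[4] flags=0000 → (cmp)
[5] flags=0000 LS?T → r5=0x77
[6] flags=0000 HI?F → skip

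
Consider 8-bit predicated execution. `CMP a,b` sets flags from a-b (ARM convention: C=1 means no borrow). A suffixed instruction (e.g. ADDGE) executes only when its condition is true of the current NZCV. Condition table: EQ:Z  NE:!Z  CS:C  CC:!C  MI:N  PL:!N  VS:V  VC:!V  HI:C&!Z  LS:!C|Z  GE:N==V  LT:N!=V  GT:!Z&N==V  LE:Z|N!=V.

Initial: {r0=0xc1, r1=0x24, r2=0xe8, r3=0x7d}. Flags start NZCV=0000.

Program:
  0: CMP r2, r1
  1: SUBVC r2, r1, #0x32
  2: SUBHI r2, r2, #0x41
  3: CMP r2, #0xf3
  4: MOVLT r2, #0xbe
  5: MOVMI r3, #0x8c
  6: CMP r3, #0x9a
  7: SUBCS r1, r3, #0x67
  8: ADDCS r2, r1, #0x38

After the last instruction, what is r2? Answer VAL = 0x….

VAL = 0xbe

[0] flags=1010 → (cmp)
[1] flags=1010 VC?T → r2=0xf2
[2] flags=1010 HI?T → r2=0xb1
[3] flags=1000 → (cmp)
[4] flags=1000 LT?T → r2=0xbe
[5] flags=1000 MI?T → r3=0x8c
[6] flags=1000 → (cmp)
[7] flags=1000 CS?F → skip
[8] flags=1000 CS?F → skip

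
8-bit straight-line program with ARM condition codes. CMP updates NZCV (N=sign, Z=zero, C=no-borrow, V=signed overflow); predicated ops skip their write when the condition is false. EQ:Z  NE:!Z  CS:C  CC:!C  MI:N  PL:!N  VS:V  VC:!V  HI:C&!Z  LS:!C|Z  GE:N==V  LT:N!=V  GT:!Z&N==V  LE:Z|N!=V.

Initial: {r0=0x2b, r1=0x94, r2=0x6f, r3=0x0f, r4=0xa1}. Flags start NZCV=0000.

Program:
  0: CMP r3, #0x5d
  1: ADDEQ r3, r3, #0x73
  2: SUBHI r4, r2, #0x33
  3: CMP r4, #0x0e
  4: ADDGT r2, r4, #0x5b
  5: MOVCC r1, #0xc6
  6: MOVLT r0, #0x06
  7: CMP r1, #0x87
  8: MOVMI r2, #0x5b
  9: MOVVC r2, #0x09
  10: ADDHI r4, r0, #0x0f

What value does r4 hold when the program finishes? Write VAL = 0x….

VAL = 0x15

[0] flags=1000 → (cmp)
[1] flags=1000 EQ?F → skip
[2] flags=1000 HI?F → skip
[3] flags=1010 → (cmp)
[4] flags=1010 GT?F → skip
[5] flags=1010 CC?F → skip
[6] flags=1010 LT?T → r0=0x06
[7] flags=0010 → (cmp)
[8] flags=0010 MI?F → skip
[9] flags=0010 VC?T → r2=0x09
[10] flags=0010 HI?T → r4=0x15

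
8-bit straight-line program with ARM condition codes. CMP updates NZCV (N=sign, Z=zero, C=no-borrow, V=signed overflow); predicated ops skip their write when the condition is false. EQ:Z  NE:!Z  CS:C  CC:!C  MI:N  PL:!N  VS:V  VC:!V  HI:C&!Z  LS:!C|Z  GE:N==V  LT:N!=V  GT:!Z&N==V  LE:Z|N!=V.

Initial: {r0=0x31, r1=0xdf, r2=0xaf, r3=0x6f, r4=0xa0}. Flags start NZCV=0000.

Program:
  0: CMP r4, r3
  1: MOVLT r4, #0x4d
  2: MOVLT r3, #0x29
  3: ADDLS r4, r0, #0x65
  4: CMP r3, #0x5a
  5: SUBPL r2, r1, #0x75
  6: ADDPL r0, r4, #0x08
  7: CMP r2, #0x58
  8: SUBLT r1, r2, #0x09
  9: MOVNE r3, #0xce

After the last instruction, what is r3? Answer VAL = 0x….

0: ✓ CMP  NZCV=0011
1: ✓ MOVLT  r4←0x4d
2: ✓ MOVLT  r3←0x29
3: · ADDLS
4: ✓ CMP  NZCV=1000
5: · SUBPL
6: · ADDPL
7: ✓ CMP  NZCV=0011
8: ✓ SUBLT  r1←0xa6
9: ✓ MOVNE  r3←0xce

VAL = 0xce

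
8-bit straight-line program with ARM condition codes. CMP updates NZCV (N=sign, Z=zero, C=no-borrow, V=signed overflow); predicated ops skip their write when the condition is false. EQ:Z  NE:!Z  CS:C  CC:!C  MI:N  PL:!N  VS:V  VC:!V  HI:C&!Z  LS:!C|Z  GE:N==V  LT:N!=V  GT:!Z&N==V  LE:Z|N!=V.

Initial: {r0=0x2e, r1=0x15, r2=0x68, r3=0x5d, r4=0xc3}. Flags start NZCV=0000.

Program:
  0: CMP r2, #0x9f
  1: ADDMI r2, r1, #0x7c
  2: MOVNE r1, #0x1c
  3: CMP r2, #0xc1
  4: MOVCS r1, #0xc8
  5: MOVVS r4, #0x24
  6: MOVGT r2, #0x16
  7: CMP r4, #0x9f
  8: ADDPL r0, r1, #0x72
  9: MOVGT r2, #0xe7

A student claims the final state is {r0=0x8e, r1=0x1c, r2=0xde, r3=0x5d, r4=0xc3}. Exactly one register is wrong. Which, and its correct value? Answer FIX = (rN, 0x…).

FIX = (r2, 0xe7)

[0] flags=1001 → (cmp)
[1] flags=1001 MI?T → r2=0x91
[2] flags=1001 NE?T → r1=0x1c
[3] flags=1000 → (cmp)
[4] flags=1000 CS?F → skip
[5] flags=1000 VS?F → skip
[6] flags=1000 GT?F → skip
[7] flags=0010 → (cmp)
[8] flags=0010 PL?T → r0=0x8e
[9] flags=0010 GT?T → r2=0xe7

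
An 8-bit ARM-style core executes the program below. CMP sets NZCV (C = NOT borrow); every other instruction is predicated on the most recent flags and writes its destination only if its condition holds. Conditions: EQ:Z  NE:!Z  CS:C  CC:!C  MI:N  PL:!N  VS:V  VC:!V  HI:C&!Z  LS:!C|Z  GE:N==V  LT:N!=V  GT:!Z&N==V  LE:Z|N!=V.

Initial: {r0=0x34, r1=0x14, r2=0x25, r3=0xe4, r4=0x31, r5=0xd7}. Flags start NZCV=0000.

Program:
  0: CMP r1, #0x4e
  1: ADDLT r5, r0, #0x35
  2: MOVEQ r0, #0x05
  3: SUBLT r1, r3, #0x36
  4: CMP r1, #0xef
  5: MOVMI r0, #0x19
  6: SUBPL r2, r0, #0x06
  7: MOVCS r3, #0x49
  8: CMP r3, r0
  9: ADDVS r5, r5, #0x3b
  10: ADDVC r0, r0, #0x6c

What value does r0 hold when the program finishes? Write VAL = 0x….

VAL = 0x85

[0] flags=1000 → (cmp)
[1] flags=1000 LT?T → r5=0x69
[2] flags=1000 EQ?F → skip
[3] flags=1000 LT?T → r1=0xae
[4] flags=1000 → (cmp)
[5] flags=1000 MI?T → r0=0x19
[6] flags=1000 PL?F → skip
[7] flags=1000 CS?F → skip
[8] flags=1010 → (cmp)
[9] flags=1010 VS?F → skip
[10] flags=1010 VC?T → r0=0x85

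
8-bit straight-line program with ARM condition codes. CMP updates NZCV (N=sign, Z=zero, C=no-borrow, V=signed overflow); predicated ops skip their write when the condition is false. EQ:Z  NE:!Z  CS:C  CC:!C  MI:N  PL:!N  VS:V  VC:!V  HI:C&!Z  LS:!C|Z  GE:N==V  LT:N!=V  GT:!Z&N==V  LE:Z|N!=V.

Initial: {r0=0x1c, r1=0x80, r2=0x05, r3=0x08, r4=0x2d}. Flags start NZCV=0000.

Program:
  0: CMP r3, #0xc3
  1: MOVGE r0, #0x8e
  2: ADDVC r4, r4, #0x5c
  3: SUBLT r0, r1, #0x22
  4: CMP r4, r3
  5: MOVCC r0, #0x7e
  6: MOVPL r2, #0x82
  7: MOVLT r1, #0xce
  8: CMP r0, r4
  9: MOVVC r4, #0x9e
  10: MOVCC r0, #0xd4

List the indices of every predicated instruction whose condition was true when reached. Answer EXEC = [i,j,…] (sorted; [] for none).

0: ✓ CMP  NZCV=0000
1: ✓ MOVGE  r0←0x8e
2: ✓ ADDVC  r4←0x89
3: · SUBLT
4: ✓ CMP  NZCV=1010
5: · MOVCC
6: · MOVPL
7: ✓ MOVLT  r1←0xce
8: ✓ CMP  NZCV=0010
9: ✓ MOVVC  r4←0x9e
10: · MOVCC

EXEC = [1,2,7,9]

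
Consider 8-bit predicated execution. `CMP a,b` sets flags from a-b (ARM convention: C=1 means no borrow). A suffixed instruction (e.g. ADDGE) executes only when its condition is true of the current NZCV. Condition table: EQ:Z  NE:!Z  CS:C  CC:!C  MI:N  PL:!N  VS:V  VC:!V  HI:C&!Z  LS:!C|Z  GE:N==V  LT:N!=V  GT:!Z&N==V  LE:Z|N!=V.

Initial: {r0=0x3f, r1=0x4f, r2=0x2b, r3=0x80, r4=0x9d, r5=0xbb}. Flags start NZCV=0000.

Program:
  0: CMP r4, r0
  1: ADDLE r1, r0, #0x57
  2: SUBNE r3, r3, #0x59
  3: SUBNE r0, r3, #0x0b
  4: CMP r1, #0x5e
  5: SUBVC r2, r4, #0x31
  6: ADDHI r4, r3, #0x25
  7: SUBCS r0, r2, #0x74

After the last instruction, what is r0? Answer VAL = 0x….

[0] flags=0011 → (cmp)
[1] flags=0011 LE?T → r1=0x96
[2] flags=0011 NE?T → r3=0x27
[3] flags=0011 NE?T → r0=0x1c
[4] flags=0011 → (cmp)
[5] flags=0011 VC?F → skip
[6] flags=0011 HI?T → r4=0x4c
[7] flags=0011 CS?T → r0=0xb7

VAL = 0xb7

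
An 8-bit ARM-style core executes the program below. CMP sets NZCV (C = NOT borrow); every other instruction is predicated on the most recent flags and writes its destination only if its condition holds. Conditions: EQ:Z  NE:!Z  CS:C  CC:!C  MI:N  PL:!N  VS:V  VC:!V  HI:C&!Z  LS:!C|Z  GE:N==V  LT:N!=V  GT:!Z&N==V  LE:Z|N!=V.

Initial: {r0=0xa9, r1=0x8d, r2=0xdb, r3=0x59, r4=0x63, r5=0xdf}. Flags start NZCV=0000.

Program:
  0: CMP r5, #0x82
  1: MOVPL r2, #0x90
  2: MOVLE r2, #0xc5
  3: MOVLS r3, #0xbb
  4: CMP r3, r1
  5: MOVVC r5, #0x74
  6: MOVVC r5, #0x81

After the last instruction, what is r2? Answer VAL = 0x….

VAL = 0x90

0: ✓ CMP  NZCV=0010
1: ✓ MOVPL  r2←0x90
2: · MOVLE
3: · MOVLS
4: ✓ CMP  NZCV=1001
5: · MOVVC
6: · MOVVC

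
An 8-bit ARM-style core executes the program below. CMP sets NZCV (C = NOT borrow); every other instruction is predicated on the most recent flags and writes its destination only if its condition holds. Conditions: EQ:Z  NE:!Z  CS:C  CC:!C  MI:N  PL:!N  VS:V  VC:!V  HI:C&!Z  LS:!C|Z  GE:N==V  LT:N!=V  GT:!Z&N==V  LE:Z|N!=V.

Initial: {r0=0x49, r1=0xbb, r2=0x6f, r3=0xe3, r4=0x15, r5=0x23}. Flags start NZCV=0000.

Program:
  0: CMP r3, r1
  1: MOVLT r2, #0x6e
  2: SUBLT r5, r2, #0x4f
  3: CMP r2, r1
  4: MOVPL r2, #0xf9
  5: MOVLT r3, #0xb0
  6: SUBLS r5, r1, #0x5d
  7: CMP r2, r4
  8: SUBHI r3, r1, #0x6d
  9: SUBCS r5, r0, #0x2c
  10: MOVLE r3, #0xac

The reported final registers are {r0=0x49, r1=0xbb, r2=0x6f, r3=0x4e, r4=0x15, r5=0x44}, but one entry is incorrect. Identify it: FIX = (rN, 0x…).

0: ✓ CMP  NZCV=0010
1: · MOVLT
2: · SUBLT
3: ✓ CMP  NZCV=1001
4: · MOVPL
5: · MOVLT
6: ✓ SUBLS  r5←0x5e
7: ✓ CMP  NZCV=0010
8: ✓ SUBHI  r3←0x4e
9: ✓ SUBCS  r5←0x1d
10: · MOVLE

FIX = (r5, 0x1d)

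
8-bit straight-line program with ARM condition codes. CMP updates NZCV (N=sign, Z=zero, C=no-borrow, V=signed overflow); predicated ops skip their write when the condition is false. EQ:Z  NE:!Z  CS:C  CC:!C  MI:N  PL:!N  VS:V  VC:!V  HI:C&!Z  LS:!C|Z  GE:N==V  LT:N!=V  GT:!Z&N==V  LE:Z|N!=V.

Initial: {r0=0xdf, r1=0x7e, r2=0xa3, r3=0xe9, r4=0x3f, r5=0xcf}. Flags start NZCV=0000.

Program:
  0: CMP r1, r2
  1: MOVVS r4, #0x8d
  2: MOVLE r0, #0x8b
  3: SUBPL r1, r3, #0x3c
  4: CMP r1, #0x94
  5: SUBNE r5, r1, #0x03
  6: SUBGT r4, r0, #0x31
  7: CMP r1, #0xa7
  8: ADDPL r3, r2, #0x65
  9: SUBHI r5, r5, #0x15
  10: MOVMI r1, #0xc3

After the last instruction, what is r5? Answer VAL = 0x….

VAL = 0x7b

0: ✓ CMP  NZCV=1001
1: ✓ MOVVS  r4←0x8d
2: · MOVLE
3: · SUBPL
4: ✓ CMP  NZCV=1001
5: ✓ SUBNE  r5←0x7b
6: ✓ SUBGT  r4←0xae
7: ✓ CMP  NZCV=1001
8: · ADDPL
9: · SUBHI
10: ✓ MOVMI  r1←0xc3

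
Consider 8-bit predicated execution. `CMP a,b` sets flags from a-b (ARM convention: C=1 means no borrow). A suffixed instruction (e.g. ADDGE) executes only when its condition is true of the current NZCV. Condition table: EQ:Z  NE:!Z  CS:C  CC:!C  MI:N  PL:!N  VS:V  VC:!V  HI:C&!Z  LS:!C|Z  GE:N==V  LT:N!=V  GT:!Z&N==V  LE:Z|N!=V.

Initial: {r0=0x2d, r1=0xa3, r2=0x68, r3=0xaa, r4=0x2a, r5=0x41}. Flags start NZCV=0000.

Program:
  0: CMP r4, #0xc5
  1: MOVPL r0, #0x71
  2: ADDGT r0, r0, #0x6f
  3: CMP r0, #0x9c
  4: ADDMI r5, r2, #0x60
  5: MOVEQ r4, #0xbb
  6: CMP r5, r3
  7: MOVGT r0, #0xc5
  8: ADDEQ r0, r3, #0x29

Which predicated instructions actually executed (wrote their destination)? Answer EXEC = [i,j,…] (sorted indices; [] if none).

0: ✓ CMP  NZCV=0000
1: ✓ MOVPL  r0←0x71
2: ✓ ADDGT  r0←0xe0
3: ✓ CMP  NZCV=0010
4: · ADDMI
5: · MOVEQ
6: ✓ CMP  NZCV=1001
7: ✓ MOVGT  r0←0xc5
8: · ADDEQ

EXEC = [1,2,7]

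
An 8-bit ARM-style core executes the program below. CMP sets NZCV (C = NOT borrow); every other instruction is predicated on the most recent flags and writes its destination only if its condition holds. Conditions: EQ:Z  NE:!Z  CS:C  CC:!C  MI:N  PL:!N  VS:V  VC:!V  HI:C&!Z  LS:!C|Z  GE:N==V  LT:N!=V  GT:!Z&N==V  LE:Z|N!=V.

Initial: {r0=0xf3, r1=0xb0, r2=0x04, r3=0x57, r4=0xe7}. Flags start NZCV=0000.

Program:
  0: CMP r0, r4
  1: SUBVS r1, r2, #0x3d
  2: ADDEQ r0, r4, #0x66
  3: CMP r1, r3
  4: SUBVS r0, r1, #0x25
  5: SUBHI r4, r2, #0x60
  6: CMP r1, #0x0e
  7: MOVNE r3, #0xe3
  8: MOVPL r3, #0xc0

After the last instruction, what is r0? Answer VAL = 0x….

VAL = 0x8b

[0] flags=0010 → (cmp)
[1] flags=0010 VS?F → skip
[2] flags=0010 EQ?F → skip
[3] flags=0011 → (cmp)
[4] flags=0011 VS?T → r0=0x8b
[5] flags=0011 HI?T → r4=0xa4
[6] flags=1010 → (cmp)
[7] flags=1010 NE?T → r3=0xe3
[8] flags=1010 PL?F → skip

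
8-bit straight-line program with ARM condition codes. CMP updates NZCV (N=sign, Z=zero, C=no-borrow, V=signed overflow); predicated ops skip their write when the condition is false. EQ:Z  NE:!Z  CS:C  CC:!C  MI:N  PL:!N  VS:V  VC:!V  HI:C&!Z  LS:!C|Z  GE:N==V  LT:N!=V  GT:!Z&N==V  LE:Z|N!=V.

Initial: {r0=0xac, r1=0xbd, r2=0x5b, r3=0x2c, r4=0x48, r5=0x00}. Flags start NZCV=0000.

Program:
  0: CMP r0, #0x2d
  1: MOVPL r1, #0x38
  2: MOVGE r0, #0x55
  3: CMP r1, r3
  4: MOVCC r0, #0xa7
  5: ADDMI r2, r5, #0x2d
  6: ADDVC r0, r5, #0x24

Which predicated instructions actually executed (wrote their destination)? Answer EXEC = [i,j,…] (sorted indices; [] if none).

EXEC = [1,6]

0: ✓ CMP  NZCV=0011
1: ✓ MOVPL  r1←0x38
2: · MOVGE
3: ✓ CMP  NZCV=0010
4: · MOVCC
5: · ADDMI
6: ✓ ADDVC  r0←0x24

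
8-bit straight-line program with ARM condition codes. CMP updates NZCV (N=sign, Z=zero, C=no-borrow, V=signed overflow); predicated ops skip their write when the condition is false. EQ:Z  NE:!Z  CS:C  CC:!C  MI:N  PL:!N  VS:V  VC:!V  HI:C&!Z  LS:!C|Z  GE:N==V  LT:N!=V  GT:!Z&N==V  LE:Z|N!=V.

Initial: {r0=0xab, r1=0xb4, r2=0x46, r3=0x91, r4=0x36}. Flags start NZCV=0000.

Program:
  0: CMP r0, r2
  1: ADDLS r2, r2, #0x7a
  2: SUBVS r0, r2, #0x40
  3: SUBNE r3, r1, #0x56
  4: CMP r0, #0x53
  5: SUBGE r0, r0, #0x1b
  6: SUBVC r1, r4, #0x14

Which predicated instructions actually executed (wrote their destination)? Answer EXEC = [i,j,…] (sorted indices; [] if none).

[0] flags=0011 → (cmp)
[1] flags=0011 LS?F → skip
[2] flags=0011 VS?T → r0=0x06
[3] flags=0011 NE?T → r3=0x5e
[4] flags=1000 → (cmp)
[5] flags=1000 GE?F → skip
[6] flags=1000 VC?T → r1=0x22

EXEC = [2,3,6]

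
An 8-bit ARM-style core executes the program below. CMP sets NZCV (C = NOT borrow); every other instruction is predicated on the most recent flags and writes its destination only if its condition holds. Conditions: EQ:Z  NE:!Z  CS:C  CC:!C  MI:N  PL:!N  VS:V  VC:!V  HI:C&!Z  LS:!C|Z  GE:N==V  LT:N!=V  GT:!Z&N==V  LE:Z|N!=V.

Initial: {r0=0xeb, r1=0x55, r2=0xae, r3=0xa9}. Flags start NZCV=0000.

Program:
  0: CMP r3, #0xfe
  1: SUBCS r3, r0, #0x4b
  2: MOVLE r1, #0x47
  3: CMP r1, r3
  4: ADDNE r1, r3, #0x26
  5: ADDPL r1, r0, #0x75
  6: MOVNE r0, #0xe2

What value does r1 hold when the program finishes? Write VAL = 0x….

0: ✓ CMP  NZCV=1000
1: · SUBCS
2: ✓ MOVLE  r1←0x47
3: ✓ CMP  NZCV=1001
4: ✓ ADDNE  r1←0xcf
5: · ADDPL
6: ✓ MOVNE  r0←0xe2

VAL = 0xcf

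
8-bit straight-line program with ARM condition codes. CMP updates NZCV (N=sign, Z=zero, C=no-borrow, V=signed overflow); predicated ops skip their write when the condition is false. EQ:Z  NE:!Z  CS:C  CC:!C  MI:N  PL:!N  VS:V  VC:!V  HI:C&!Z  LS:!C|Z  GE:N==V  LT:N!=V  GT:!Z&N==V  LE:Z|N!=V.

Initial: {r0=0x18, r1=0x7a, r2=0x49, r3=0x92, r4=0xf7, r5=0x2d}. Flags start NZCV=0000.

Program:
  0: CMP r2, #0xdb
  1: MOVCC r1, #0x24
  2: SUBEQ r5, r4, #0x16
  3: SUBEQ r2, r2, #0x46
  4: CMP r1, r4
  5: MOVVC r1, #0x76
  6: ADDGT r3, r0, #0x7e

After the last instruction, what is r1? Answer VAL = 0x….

0: ✓ CMP  NZCV=0000
1: ✓ MOVCC  r1←0x24
2: · SUBEQ
3: · SUBEQ
4: ✓ CMP  NZCV=0000
5: ✓ MOVVC  r1←0x76
6: ✓ ADDGT  r3←0x96

VAL = 0x76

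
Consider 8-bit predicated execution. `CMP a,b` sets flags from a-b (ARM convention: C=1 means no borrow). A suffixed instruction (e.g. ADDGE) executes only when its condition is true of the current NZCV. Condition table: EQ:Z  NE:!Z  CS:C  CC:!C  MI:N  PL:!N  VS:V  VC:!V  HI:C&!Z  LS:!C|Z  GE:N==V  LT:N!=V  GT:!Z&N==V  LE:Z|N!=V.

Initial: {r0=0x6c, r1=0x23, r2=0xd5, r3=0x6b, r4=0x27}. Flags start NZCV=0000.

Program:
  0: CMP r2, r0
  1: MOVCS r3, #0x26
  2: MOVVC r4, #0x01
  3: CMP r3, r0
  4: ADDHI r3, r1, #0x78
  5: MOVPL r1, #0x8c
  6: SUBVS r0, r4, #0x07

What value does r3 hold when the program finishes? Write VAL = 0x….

VAL = 0x26

0: ✓ CMP  NZCV=0011
1: ✓ MOVCS  r3←0x26
2: · MOVVC
3: ✓ CMP  NZCV=1000
4: · ADDHI
5: · MOVPL
6: · SUBVS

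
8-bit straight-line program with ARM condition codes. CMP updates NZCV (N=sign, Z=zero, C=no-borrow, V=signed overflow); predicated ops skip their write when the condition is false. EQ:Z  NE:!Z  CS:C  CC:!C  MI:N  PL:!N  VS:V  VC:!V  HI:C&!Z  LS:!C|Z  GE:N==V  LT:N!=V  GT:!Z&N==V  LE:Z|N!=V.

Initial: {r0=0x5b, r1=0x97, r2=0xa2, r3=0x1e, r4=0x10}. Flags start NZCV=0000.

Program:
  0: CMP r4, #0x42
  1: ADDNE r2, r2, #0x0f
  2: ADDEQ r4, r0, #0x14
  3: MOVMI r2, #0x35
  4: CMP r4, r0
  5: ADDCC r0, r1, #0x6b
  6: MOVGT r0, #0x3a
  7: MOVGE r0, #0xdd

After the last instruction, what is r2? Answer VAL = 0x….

VAL = 0x35

[0] flags=1000 → (cmp)
[1] flags=1000 NE?T → r2=0xb1
[2] flags=1000 EQ?F → skip
[3] flags=1000 MI?T → r2=0x35
[4] flags=1000 → (cmp)
[5] flags=1000 CC?T → r0=0x02
[6] flags=1000 GT?F → skip
[7] flags=1000 GE?F → skip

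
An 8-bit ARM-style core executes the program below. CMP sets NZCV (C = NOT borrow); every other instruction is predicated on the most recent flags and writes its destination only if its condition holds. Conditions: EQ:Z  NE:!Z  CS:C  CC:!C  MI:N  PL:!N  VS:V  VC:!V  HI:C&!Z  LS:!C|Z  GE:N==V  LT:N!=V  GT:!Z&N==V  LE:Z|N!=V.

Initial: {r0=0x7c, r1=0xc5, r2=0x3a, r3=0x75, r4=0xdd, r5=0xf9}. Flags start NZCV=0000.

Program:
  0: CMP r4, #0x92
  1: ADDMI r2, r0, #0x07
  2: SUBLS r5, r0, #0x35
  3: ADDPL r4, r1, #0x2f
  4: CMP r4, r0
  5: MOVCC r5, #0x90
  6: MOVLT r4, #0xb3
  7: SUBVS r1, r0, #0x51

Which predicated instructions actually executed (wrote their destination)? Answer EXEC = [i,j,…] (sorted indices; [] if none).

EXEC = [3,6,7]

[0] flags=0010 → (cmp)
[1] flags=0010 MI?F → skip
[2] flags=0010 LS?F → skip
[3] flags=0010 PL?T → r4=0xf4
[4] flags=0011 → (cmp)
[5] flags=0011 CC?F → skip
[6] flags=0011 LT?T → r4=0xb3
[7] flags=0011 VS?T → r1=0x2b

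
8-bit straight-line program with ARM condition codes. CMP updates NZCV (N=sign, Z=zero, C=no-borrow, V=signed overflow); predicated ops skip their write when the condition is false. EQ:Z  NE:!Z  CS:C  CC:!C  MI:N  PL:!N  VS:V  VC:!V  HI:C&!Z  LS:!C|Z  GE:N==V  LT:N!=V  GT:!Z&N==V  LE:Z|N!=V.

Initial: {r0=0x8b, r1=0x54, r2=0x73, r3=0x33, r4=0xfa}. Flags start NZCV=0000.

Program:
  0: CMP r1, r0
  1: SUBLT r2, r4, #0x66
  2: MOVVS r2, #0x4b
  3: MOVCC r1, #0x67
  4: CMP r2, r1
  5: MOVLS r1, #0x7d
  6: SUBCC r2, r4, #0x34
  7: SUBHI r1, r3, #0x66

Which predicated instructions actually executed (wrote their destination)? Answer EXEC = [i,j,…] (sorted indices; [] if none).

[0] flags=1001 → (cmp)
[1] flags=1001 LT?F → skip
[2] flags=1001 VS?T → r2=0x4b
[3] flags=1001 CC?T → r1=0x67
[4] flags=1000 → (cmp)
[5] flags=1000 LS?T → r1=0x7d
[6] flags=1000 CC?T → r2=0xc6
[7] flags=1000 HI?F → skip

EXEC = [2,3,5,6]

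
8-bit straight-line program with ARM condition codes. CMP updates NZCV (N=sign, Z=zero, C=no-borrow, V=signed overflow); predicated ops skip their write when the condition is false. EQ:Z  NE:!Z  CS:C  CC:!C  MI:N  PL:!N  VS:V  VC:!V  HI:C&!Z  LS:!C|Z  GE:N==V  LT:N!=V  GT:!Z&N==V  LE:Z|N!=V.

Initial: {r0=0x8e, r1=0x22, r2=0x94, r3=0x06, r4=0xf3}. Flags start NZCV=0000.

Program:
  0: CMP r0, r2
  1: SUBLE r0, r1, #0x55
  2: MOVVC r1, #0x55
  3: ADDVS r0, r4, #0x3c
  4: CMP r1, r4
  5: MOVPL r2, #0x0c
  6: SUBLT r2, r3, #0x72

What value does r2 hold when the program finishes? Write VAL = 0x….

[0] flags=1000 → (cmp)
[1] flags=1000 LE?T → r0=0xcd
[2] flags=1000 VC?T → r1=0x55
[3] flags=1000 VS?F → skip
[4] flags=0000 → (cmp)
[5] flags=0000 PL?T → r2=0x0c
[6] flags=0000 LT?F → skip

VAL = 0x0c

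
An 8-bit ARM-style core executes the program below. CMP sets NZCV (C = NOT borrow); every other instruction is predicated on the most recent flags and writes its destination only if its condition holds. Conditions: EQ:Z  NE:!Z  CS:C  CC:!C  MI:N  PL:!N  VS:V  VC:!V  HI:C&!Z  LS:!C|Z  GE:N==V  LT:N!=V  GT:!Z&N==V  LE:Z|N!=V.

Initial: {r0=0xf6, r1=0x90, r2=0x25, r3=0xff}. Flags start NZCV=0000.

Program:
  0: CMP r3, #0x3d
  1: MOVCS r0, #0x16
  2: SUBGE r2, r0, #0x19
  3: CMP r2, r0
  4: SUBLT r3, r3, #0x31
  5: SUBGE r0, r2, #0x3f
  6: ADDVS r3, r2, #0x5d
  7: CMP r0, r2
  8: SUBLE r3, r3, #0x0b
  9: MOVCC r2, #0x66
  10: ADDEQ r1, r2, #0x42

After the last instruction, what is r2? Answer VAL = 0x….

VAL = 0x25

[0] flags=1010 → (cmp)
[1] flags=1010 CS?T → r0=0x16
[2] flags=1010 GE?F → skip
[3] flags=0010 → (cmp)
[4] flags=0010 LT?F → skip
[5] flags=0010 GE?T → r0=0xe6
[6] flags=0010 VS?F → skip
[7] flags=1010 → (cmp)
[8] flags=1010 LE?T → r3=0xf4
[9] flags=1010 CC?F → skip
[10] flags=1010 EQ?F → skip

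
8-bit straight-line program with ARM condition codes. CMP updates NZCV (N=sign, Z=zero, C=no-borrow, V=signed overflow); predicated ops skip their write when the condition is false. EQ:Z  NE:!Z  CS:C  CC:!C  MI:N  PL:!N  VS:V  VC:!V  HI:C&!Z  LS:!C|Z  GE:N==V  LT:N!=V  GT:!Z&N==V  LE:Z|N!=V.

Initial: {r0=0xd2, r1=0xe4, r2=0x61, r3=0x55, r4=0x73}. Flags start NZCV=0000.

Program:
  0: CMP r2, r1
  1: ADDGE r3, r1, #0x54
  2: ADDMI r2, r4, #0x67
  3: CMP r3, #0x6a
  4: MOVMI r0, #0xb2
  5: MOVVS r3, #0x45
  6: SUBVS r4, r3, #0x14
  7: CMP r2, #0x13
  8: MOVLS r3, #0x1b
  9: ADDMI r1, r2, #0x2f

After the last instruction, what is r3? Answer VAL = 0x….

[0] flags=0000 → (cmp)
[1] flags=0000 GE?T → r3=0x38
[2] flags=0000 MI?F → skip
[3] flags=1000 → (cmp)
[4] flags=1000 MI?T → r0=0xb2
[5] flags=1000 VS?F → skip
[6] flags=1000 VS?F → skip
[7] flags=0010 → (cmp)
[8] flags=0010 LS?F → skip
[9] flags=0010 MI?F → skip

VAL = 0x38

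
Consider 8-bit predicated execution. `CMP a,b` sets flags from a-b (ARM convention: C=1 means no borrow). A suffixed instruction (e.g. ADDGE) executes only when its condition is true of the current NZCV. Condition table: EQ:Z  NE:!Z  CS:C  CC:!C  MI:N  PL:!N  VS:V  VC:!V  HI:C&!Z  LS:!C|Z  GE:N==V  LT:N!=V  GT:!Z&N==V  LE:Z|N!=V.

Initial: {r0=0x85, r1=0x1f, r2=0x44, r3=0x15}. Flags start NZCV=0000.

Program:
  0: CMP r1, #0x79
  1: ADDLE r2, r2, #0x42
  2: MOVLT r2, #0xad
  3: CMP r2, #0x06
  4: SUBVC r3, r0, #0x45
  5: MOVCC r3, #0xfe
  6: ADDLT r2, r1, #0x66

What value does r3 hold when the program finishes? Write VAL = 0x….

VAL = 0x40

0: ✓ CMP  NZCV=1000
1: ✓ ADDLE  r2←0x86
2: ✓ MOVLT  r2←0xad
3: ✓ CMP  NZCV=1010
4: ✓ SUBVC  r3←0x40
5: · MOVCC
6: ✓ ADDLT  r2←0x85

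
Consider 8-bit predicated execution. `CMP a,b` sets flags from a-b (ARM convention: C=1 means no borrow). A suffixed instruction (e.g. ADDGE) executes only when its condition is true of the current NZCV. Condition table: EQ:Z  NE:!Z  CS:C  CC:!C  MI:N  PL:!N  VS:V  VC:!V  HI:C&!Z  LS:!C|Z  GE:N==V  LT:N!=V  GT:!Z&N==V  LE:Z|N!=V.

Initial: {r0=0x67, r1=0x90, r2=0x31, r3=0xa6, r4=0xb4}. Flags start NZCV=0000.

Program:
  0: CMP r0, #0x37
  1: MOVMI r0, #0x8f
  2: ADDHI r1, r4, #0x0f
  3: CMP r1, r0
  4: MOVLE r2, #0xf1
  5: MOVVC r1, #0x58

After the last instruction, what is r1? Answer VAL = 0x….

[0] flags=0010 → (cmp)
[1] flags=0010 MI?F → skip
[2] flags=0010 HI?T → r1=0xc3
[3] flags=0011 → (cmp)
[4] flags=0011 LE?T → r2=0xf1
[5] flags=0011 VC?F → skip

VAL = 0xc3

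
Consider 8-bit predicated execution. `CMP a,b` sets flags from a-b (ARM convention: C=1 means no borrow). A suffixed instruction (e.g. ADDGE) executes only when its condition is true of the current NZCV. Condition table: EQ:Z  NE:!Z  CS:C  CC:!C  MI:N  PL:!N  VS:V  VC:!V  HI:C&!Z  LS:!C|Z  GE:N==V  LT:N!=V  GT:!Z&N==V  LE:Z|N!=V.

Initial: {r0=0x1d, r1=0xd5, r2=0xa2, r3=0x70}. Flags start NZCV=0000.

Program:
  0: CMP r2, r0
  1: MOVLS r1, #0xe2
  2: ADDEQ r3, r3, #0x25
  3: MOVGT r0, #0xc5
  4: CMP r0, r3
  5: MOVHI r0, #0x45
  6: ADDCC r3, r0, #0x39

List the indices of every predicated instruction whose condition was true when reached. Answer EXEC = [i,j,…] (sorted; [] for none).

EXEC = [6]

0: ✓ CMP  NZCV=1010
1: · MOVLS
2: · ADDEQ
3: · MOVGT
4: ✓ CMP  NZCV=1000
5: · MOVHI
6: ✓ ADDCC  r3←0x56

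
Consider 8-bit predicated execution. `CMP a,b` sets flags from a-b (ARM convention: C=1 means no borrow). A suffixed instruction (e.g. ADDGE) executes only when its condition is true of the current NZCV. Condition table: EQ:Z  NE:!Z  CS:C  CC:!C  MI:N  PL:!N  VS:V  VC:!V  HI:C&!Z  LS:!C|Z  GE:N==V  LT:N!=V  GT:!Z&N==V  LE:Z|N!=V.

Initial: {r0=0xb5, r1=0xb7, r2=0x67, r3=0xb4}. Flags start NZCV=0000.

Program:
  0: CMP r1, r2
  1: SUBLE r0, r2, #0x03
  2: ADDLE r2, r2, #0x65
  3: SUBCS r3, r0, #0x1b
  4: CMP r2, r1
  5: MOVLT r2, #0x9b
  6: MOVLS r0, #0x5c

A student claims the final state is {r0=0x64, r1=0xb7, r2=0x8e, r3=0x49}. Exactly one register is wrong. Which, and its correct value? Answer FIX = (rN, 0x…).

0: ✓ CMP  NZCV=0011
1: ✓ SUBLE  r0←0x64
2: ✓ ADDLE  r2←0xcc
3: ✓ SUBCS  r3←0x49
4: ✓ CMP  NZCV=0010
5: · MOVLT
6: · MOVLS

FIX = (r2, 0xcc)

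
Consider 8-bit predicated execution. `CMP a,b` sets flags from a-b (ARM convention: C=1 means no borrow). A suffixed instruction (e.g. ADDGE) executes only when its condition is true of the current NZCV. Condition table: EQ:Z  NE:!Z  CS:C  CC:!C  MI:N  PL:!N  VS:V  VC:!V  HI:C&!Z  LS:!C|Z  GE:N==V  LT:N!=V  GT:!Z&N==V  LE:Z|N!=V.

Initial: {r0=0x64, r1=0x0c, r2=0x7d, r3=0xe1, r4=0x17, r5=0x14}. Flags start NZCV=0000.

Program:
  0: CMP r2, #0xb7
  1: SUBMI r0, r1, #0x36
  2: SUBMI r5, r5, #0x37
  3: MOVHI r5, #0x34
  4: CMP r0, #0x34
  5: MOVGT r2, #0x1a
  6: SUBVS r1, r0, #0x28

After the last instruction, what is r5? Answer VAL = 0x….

0: ✓ CMP  NZCV=1001
1: ✓ SUBMI  r0←0xd6
2: ✓ SUBMI  r5←0xdd
3: · MOVHI
4: ✓ CMP  NZCV=1010
5: · MOVGT
6: · SUBVS

VAL = 0xdd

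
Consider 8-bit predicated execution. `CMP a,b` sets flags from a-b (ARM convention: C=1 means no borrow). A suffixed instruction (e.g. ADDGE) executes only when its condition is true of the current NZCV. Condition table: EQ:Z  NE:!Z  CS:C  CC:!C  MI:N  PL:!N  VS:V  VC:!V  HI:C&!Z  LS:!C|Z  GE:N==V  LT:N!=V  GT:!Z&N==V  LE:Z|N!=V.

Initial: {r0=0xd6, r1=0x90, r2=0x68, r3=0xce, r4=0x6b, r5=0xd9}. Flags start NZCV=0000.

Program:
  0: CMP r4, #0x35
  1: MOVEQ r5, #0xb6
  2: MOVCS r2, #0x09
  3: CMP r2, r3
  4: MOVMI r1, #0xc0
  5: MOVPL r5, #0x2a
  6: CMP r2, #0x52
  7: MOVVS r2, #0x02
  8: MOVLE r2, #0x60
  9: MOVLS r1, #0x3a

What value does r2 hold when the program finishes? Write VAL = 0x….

[0] flags=0010 → (cmp)
[1] flags=0010 EQ?F → skip
[2] flags=0010 CS?T → r2=0x09
[3] flags=0000 → (cmp)
[4] flags=0000 MI?F → skip
[5] flags=0000 PL?T → r5=0x2a
[6] flags=1000 → (cmp)
[7] flags=1000 VS?F → skip
[8] flags=1000 LE?T → r2=0x60
[9] flags=1000 LS?T → r1=0x3a

VAL = 0x60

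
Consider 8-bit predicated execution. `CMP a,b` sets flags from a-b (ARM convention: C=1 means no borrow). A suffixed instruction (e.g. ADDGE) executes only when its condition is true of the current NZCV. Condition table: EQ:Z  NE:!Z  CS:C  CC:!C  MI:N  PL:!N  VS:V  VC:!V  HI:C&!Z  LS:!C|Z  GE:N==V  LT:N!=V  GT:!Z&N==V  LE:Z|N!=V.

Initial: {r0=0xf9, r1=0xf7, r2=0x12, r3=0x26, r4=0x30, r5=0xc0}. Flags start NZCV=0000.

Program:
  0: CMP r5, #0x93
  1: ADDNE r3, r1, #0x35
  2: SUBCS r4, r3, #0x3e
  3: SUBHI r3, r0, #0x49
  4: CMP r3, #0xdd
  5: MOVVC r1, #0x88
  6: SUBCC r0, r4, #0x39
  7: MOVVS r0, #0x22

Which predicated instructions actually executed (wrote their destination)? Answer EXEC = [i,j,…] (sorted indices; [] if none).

EXEC = [1,2,3,5,6]

0: ✓ CMP  NZCV=0010
1: ✓ ADDNE  r3←0x2c
2: ✓ SUBCS  r4←0xee
3: ✓ SUBHI  r3←0xb0
4: ✓ CMP  NZCV=1000
5: ✓ MOVVC  r1←0x88
6: ✓ SUBCC  r0←0xb5
7: · MOVVS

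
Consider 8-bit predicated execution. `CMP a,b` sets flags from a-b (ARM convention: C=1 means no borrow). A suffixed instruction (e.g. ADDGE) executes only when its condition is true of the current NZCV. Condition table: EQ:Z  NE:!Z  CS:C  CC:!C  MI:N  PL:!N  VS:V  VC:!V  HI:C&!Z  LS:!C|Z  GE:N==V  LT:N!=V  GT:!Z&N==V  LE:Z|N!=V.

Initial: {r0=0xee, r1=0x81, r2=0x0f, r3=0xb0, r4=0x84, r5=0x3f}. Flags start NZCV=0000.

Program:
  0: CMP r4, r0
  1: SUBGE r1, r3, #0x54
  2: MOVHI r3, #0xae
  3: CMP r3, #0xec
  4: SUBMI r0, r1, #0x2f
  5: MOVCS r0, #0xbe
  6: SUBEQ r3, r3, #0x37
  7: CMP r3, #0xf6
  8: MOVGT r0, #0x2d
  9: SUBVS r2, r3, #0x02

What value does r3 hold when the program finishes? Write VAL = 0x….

VAL = 0xb0

0: ✓ CMP  NZCV=1000
1: · SUBGE
2: · MOVHI
3: ✓ CMP  NZCV=1000
4: ✓ SUBMI  r0←0x52
5: · MOVCS
6: · SUBEQ
7: ✓ CMP  NZCV=1000
8: · MOVGT
9: · SUBVS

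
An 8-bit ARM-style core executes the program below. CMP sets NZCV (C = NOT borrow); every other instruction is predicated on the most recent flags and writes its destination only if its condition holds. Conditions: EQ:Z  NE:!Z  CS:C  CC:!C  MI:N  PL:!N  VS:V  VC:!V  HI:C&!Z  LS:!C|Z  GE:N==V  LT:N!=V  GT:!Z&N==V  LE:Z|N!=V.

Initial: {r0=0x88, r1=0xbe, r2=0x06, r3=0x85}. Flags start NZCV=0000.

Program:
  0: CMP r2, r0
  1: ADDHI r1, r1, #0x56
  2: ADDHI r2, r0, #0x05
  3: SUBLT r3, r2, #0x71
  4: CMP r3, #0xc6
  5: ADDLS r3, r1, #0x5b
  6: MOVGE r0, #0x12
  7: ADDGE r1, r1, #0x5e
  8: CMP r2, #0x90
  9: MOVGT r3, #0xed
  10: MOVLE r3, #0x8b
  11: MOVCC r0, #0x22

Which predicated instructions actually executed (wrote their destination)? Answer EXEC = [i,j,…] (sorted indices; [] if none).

EXEC = [5,9,11]

0: ✓ CMP  NZCV=0000
1: · ADDHI
2: · ADDHI
3: · SUBLT
4: ✓ CMP  NZCV=1000
5: ✓ ADDLS  r3←0x19
6: · MOVGE
7: · ADDGE
8: ✓ CMP  NZCV=0000
9: ✓ MOVGT  r3←0xed
10: · MOVLE
11: ✓ MOVCC  r0←0x22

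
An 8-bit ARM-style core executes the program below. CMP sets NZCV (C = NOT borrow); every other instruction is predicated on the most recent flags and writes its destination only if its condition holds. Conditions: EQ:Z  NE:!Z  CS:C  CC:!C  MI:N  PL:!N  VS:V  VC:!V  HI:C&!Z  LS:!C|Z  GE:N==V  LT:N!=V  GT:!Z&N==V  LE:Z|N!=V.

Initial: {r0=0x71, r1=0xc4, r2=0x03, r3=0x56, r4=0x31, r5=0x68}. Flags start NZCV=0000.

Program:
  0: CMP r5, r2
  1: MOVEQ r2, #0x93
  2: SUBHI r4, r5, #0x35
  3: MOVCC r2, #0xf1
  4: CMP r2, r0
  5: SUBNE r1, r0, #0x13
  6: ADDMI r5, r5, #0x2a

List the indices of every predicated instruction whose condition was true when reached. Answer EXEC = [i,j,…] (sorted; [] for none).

[0] flags=0010 → (cmp)
[1] flags=0010 EQ?F → skip
[2] flags=0010 HI?T → r4=0x33
[3] flags=0010 CC?F → skip
[4] flags=1000 → (cmp)
[5] flags=1000 NE?T → r1=0x5e
[6] flags=1000 MI?T → r5=0x92

EXEC = [2,5,6]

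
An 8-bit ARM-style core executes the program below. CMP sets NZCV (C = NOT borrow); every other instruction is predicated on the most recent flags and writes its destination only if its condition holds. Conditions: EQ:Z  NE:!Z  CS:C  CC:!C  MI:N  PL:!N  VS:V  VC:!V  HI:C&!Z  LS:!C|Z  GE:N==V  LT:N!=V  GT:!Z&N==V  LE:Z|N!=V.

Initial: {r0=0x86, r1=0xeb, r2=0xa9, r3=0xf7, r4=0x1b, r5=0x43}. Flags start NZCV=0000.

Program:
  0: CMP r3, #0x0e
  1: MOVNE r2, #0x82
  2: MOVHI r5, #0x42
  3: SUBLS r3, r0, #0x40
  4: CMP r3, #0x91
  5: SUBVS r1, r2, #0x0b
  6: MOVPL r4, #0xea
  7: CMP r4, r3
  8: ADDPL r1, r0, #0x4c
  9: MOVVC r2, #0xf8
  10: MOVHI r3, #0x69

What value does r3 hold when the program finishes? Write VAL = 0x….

VAL = 0xf7

0: ✓ CMP  NZCV=1010
1: ✓ MOVNE  r2←0x82
2: ✓ MOVHI  r5←0x42
3: · SUBLS
4: ✓ CMP  NZCV=0010
5: · SUBVS
6: ✓ MOVPL  r4←0xea
7: ✓ CMP  NZCV=1000
8: · ADDPL
9: ✓ MOVVC  r2←0xf8
10: · MOVHI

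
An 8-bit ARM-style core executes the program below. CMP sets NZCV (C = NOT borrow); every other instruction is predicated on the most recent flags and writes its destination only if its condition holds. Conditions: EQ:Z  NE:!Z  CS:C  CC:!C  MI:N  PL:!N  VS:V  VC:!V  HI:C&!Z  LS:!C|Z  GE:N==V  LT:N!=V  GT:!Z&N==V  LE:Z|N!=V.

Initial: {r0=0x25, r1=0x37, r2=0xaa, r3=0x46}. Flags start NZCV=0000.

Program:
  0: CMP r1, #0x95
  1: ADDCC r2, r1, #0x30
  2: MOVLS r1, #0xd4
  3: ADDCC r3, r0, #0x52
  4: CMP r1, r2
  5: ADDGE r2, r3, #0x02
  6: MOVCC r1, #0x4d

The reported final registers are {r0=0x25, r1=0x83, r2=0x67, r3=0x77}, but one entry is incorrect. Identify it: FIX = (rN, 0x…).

FIX = (r1, 0xd4)

[0] flags=1001 → (cmp)
[1] flags=1001 CC?T → r2=0x67
[2] flags=1001 LS?T → r1=0xd4
[3] flags=1001 CC?T → r3=0x77
[4] flags=0011 → (cmp)
[5] flags=0011 GE?F → skip
[6] flags=0011 CC?F → skip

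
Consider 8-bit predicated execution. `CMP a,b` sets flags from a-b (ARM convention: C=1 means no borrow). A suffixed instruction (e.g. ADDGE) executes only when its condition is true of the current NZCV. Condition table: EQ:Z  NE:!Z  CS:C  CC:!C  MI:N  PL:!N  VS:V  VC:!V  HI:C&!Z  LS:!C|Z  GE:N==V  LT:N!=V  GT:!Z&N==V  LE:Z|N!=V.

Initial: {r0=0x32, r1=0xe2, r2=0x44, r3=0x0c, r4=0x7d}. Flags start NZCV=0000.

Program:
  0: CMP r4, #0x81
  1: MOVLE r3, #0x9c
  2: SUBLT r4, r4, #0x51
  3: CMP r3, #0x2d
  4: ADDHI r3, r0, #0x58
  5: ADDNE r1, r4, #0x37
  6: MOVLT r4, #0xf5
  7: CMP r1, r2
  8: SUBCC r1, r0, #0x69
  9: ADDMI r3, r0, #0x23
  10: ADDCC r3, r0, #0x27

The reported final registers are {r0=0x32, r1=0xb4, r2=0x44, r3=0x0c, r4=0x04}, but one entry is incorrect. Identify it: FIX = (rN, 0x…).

FIX = (r4, 0xf5)

0: ✓ CMP  NZCV=1001
1: · MOVLE
2: · SUBLT
3: ✓ CMP  NZCV=1000
4: · ADDHI
5: ✓ ADDNE  r1←0xb4
6: ✓ MOVLT  r4←0xf5
7: ✓ CMP  NZCV=0011
8: · SUBCC
9: · ADDMI
10: · ADDCC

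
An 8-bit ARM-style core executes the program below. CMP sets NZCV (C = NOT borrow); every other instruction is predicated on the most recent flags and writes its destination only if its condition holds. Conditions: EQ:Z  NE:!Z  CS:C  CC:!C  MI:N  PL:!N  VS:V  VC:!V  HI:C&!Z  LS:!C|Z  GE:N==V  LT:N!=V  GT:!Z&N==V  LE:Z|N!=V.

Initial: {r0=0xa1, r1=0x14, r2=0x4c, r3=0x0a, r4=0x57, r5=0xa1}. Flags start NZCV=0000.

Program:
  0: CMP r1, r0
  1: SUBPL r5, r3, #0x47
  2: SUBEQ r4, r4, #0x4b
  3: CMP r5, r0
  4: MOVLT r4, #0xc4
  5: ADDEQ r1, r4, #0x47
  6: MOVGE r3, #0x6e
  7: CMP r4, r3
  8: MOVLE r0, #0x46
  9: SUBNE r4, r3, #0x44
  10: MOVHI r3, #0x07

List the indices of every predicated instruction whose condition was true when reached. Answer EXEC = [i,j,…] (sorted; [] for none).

EXEC = [1,6,8,9]

0: ✓ CMP  NZCV=0000
1: ✓ SUBPL  r5←0xc3
2: · SUBEQ
3: ✓ CMP  NZCV=0010
4: · MOVLT
5: · ADDEQ
6: ✓ MOVGE  r3←0x6e
7: ✓ CMP  NZCV=1000
8: ✓ MOVLE  r0←0x46
9: ✓ SUBNE  r4←0x2a
10: · MOVHI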